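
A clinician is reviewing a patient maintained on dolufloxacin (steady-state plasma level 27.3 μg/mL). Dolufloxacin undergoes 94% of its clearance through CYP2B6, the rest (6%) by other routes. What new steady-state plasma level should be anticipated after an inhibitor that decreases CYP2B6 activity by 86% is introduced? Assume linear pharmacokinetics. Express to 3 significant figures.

The CYP2B6 pathway (94% of clearance) is reduced to 0.14× activity: 0.94 × 0.14 = 0.1316.
The remaining 6% of clearance is unaffected.
New clearance relative to baseline: 0.1316 + 0.06 = 0.1916.
New steady-state plasma level = baseline ÷ relative clearance = 27.3 / 0.1916 = 142 μg/mL.

142 μg/mL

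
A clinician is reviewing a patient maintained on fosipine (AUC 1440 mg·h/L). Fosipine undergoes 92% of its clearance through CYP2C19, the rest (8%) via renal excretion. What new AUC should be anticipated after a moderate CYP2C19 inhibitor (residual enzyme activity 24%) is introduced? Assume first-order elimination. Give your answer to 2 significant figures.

The CYP2C19 pathway (92% of clearance) falls to 0.24× activity: 0.92 × 0.24 = 0.2208.
The remaining 8% of clearance is unaffected.
Relative clearance = 0.2208 + 0.08 = 0.3008.
New AUC = baseline ÷ relative clearance = 1440 / 0.3008 = 4.8 × 10³ mg·h/L.

4.8 × 10³ mg·h/L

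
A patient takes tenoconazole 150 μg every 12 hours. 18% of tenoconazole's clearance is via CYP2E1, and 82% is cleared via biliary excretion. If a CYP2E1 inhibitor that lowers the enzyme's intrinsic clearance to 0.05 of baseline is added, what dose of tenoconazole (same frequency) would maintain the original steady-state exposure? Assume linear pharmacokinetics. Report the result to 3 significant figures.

124 μg

The CYP2E1 pathway (18% of clearance) is reduced to 0.05× activity: 0.18 × 0.05 = 0.009.
The remaining 82% of clearance is unaffected.
Relative clearance = 0.009 + 0.82 = 0.829.
Exposure is unchanged when dose changes in proportion to clearance. New dose = 150 μg × 0.829 = 124 μg.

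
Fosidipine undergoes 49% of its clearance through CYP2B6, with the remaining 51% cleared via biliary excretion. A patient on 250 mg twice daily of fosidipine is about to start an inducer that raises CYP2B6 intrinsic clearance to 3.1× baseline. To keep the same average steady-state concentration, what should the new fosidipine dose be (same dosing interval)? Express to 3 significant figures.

The CYP2B6 pathway (49% of clearance) increases to 3.1× activity: 0.49 × 3.1 = 1.519.
The remaining 51% of clearance is unaffected.
CL_new/CL_old = 1.519 + 0.51 = 2.029.
To maintain the same steady-state level, dose must scale with clearance: new dose = 250 × 2.029 = 507 mg.

507 mg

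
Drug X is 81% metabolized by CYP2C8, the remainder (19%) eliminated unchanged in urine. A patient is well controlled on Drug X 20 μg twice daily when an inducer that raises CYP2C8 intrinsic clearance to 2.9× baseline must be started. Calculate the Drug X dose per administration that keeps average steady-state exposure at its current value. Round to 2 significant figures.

The CYP2C8 pathway (81% of clearance) rises to 2.9× activity: 0.81 × 2.9 = 2.349.
The remaining 19% of clearance is unaffected.
New clearance relative to baseline: 2.349 + 0.19 = 2.539.
To maintain the same steady-state level, dose must scale with clearance: new dose = 20 × 2.539 = 51 μg.

51 μg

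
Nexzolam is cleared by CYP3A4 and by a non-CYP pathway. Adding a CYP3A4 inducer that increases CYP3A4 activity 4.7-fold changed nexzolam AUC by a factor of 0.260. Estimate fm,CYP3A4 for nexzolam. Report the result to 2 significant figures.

CL'/CL = 1 / 0.260 = 3.846
4.7·fm + (1 − fm) = 3.846
fm = (3.846 − 1) / (4.7 − 1) = 0.77

0.77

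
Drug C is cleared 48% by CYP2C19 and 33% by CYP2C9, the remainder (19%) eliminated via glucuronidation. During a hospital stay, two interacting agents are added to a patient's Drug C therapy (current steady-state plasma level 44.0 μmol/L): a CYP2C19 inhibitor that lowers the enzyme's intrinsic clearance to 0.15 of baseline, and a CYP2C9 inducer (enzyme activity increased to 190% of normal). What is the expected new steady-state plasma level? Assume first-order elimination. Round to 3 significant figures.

The CYP2C19 pathway (48% of clearance) falls to 0.15× activity: 0.48 × 0.15 = 0.072.
The CYP2C9 pathway (33% of clearance) rises to 1.9× activity: 0.33 × 1.9 = 0.627.
The remaining 19% of clearance is unaffected.
Relative clearance = 0.072 + 0.627 + 0.19 = 0.889.
Steady-state plasma level ∝ 1/CL: new value = 44.0 / 0.889 = 49.5 μmol/L.

49.5 μmol/L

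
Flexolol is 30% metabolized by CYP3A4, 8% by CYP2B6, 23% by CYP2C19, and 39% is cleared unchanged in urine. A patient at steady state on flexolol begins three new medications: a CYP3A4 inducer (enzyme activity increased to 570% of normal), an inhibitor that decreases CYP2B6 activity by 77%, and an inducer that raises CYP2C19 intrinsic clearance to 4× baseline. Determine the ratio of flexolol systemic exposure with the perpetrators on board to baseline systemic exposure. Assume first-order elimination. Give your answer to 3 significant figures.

The CYP3A4 pathway (30% of clearance) rises to 5.7× activity: 0.3 × 5.7 = 1.71.
The CYP2B6 pathway (8% of clearance) drops to 0.23× activity: 0.08 × 0.23 = 0.0184.
The CYP2C19 pathway (23% of clearance) rises to 4× activity: 0.23 × 4 = 0.92.
Non-CYP routes (39%) are unchanged.
Relative clearance = 1.71 + 0.0184 + 0.92 + 0.39 = 3.0384.
Systemic exposure ∝ 1/CL: fold-change = 1 / 3.0384 = 0.329.

0.329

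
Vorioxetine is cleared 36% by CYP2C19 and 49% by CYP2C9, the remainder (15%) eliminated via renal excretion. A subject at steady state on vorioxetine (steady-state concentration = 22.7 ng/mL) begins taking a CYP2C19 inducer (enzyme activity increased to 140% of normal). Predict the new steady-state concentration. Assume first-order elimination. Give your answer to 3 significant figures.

The CYP2C19 pathway (36% of clearance) increases to 1.4× activity: 0.36 × 1.4 = 0.504.
CYP2C9 (49%) and the residual 15% are unaffected.
New clearance relative to baseline: 0.504 + 0.49 + 0.15 = 1.144.
Steady-state concentration ∝ 1/CL, so new value = 22.7 / 1.144 = 19.8 ng/mL.

19.8 ng/mL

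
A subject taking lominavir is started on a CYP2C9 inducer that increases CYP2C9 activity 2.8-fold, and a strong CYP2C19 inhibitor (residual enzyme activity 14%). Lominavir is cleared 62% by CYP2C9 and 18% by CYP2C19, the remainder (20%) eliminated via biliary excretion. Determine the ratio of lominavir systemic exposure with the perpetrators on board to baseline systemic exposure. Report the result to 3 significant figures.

CYP2C9: 0.62 × 2.8 = 1.736
CYP2C19: 0.18 × 0.14 = 0.0252
Other: 0.2 (unchanged)
Relative clearance = 1.736 + 0.0252 + 0.2 = 1.9612.
Net systemic exposure ratio = 1 / 1.9612 = 0.510.

0.510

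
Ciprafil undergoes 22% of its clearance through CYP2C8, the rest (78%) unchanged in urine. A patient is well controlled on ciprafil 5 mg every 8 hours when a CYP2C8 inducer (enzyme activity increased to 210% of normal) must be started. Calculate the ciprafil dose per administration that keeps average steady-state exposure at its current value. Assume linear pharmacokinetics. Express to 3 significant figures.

CYP2C8: 0.22 × 2.1 = 0.462
Other: 0.78 (unchanged)
CL_new/CL_old = 0.462 + 0.78 = 1.242.
Exposure is unchanged when dose changes in proportion to clearance. New dose = 5 mg × 1.242 = 6.21 mg.

6.21 mg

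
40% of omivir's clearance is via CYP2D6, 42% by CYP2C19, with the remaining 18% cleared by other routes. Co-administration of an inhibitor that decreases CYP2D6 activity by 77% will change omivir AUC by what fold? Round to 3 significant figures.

1.45

The CYP2D6 pathway (40% of clearance) falls to 0.23× activity: 0.4 × 0.23 = 0.092.
CYP2C19 (42%) and the residual 18% are unaffected.
Relative clearance = 0.092 + 0.42 + 0.18 = 0.692.
AUC ratio = CL_old/CL_new = 1 / 0.692 = 1.45.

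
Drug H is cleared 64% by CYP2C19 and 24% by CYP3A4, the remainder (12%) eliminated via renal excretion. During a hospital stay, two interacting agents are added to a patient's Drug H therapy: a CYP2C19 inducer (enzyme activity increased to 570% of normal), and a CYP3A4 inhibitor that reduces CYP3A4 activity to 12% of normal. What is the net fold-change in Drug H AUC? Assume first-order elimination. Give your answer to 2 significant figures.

0.26

The CYP2C19 pathway (64% of clearance) increases to 5.7× activity: 0.64 × 5.7 = 3.648.
The CYP3A4 pathway (24% of clearance) drops to 0.12× activity: 0.24 × 0.12 = 0.0288.
The remaining 12% of clearance is unaffected.
CL_new/CL_old = 3.648 + 0.0288 + 0.12 = 3.7968.
Because AUC varies inversely with clearance, the combined effect is 1 / 3.7968 = 0.26.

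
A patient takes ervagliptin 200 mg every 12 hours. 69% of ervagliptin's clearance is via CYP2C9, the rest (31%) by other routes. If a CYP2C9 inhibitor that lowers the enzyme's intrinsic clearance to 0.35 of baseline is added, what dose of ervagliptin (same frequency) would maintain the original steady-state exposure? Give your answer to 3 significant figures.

CYP2C9: 0.69 × 0.35 = 0.2415
Other: 0.31 (unchanged)
Relative clearance = 0.2415 + 0.31 = 0.5515.
To maintain the same steady-state level, dose must scale with clearance: new dose = 200 × 0.5515 = 110 mg.

110 mg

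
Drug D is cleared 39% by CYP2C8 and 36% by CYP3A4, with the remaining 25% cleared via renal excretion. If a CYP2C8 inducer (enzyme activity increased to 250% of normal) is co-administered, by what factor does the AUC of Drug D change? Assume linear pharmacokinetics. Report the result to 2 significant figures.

0.63

The CYP2C8 pathway (39% of clearance) is boosted to 2.5× activity: 0.39 × 2.5 = 0.975.
CYP3A4 (36%) and the residual 25% are unaffected.
CL_new/CL_old = 0.975 + 0.36 + 0.25 = 1.585.
AUC is inversely proportional to clearance, so the fold-change is 1 / 1.585 = 0.63.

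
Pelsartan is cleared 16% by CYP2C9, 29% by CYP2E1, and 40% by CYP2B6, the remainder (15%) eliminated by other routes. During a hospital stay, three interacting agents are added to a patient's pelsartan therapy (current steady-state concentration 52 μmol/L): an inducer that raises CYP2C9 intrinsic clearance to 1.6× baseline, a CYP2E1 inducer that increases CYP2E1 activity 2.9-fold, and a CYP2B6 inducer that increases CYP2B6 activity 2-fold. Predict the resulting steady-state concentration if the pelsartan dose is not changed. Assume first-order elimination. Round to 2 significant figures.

25 μmol/L

The CYP2C9 pathway (16% of clearance) rises to 1.6× activity: 0.16 × 1.6 = 0.256.
The CYP2E1 pathway (29% of clearance) increases to 2.9× activity: 0.29 × 2.9 = 0.841.
The CYP2B6 pathway (40% of clearance) is boosted to 2× activity: 0.4 × 2 = 0.8.
The remaining 15% of clearance is unaffected.
Relative clearance = 0.256 + 0.841 + 0.8 + 0.15 = 2.047.
Dividing the baseline by the relative clearance: 52 / 2.047 = 25 μmol/L.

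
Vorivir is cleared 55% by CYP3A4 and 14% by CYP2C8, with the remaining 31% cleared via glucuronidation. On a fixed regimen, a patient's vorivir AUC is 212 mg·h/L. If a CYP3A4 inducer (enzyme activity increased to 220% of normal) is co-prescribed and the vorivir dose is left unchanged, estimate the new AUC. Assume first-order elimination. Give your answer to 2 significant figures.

1.3 × 10² mg·h/L

CYP3A4: 0.55 × 2.2 = 1.21
CYP2C8: 0.14 (unchanged)
Other: 0.31 (unchanged)
New clearance relative to baseline: 1.21 + 0.14 + 0.31 = 1.66.
New AUC = baseline ÷ relative clearance = 212 / 1.66 = 1.3 × 10² mg·h/L.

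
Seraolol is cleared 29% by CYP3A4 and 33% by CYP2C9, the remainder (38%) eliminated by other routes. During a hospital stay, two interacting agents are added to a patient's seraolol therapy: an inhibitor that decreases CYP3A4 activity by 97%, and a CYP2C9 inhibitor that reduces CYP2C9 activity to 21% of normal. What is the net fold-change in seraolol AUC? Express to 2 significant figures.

CYP3A4: 0.29 × 0.03 = 0.0087
CYP2C9: 0.33 × 0.21 = 0.0693
Other: 0.38 (unchanged)
New clearance relative to baseline: 0.0087 + 0.0693 + 0.38 = 0.458.
Net AUC ratio = 1 / 0.458 = 2.2.

2.2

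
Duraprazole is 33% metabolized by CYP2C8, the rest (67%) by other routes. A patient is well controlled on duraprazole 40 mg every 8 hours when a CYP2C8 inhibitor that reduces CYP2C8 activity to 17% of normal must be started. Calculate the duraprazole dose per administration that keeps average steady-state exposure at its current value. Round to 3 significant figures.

29.0 mg

CYP2C8: 0.33 × 0.17 = 0.0561
Other: 0.67 (unchanged)
Relative clearance = 0.0561 + 0.67 = 0.7261.
Css,avg = (dose rate)/CL, so holding Css fixed requires dose ∝ CL: 40 × 0.7261 = 29.0 mg.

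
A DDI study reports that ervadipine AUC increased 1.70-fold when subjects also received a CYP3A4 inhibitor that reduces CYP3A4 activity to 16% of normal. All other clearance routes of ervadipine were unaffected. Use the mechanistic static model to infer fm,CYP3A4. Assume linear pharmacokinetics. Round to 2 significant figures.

0.49

Let fm be the CYP3A4 fraction. New clearance relative to baseline = fm × 0.16 + (1 − fm).
AUC ratio = 1 / (new CL fraction), so new CL fraction = 1 / 1.70 = 0.5882.
fm × 0.16 + 1 − fm = 0.5882  ⇒  fm × (0.16 − 1) = −0.4118  ⇒  fm = 0.49.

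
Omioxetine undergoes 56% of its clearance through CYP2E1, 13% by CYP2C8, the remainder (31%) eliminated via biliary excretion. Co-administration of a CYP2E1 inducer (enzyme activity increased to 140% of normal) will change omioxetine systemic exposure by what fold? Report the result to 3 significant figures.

0.817

CYP2E1: 0.56 × 1.4 = 0.784
CYP2C8: 0.13 (unchanged)
Other: 0.31 (unchanged)
New clearance relative to baseline: 0.784 + 0.13 + 0.31 = 1.224.
Since systemic exposure ∝ 1/CL, the ratio is 1 / 1.224 = 0.817.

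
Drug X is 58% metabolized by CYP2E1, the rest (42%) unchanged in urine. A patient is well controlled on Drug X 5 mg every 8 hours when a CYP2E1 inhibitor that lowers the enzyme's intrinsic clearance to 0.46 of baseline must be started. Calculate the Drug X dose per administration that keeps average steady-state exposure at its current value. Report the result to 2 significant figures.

3.4 mg

The CYP2E1 pathway (58% of clearance) is reduced to 0.46× activity: 0.58 × 0.46 = 0.2668.
Non-CYP routes (42%) are unchanged.
CL_new/CL_old = 0.2668 + 0.42 = 0.6868.
Css,avg = (dose rate)/CL, so holding Css fixed requires dose ∝ CL: 5 × 0.6868 = 3.4 mg.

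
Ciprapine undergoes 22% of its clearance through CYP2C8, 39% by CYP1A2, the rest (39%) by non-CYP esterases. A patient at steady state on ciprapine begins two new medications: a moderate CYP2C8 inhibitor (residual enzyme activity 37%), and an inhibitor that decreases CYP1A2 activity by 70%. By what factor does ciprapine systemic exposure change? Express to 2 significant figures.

CYP2C8: 0.22 × 0.37 = 0.0814
CYP1A2: 0.39 × 0.3 = 0.117
Other: 0.39 (unchanged)
New clearance relative to baseline: 0.0814 + 0.117 + 0.39 = 0.5884.
Systemic exposure ∝ 1/CL: fold-change = 1 / 0.5884 = 1.7.

1.7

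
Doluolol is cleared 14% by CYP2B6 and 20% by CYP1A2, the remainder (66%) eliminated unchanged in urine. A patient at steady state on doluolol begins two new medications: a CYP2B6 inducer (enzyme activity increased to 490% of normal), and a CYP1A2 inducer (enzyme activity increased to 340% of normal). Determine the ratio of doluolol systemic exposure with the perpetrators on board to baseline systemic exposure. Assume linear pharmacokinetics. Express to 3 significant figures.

0.494

The CYP2B6 pathway (14% of clearance) is boosted to 4.9× activity: 0.14 × 4.9 = 0.686.
The CYP1A2 pathway (20% of clearance) increases to 3.4× activity: 0.2 × 3.4 = 0.68.
Non-CYP routes (66%) are unchanged.
Relative clearance = 0.686 + 0.68 + 0.66 = 2.026.
Because systemic exposure varies inversely with clearance, the combined effect is 1 / 2.026 = 0.494.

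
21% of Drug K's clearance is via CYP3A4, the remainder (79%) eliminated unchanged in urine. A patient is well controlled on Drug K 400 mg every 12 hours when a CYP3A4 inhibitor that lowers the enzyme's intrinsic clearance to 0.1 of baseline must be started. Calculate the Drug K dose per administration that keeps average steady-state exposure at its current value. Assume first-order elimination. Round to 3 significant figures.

324 mg

The CYP3A4 pathway (21% of clearance) drops to 0.1× activity: 0.21 × 0.1 = 0.021.
The remaining 79% of clearance is unaffected.
New clearance relative to baseline: 0.021 + 0.79 = 0.811.
Exposure is unchanged when dose changes in proportion to clearance. New dose = 400 mg × 0.811 = 324 mg.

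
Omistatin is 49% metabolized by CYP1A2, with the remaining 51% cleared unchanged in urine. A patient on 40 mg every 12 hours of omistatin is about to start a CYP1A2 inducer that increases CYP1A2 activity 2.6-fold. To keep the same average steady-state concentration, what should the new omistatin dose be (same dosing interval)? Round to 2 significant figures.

71 mg

The CYP1A2 pathway (49% of clearance) increases to 2.6× activity: 0.49 × 2.6 = 1.274.
The remaining 51% of clearance is unaffected.
New clearance relative to baseline: 1.274 + 0.51 = 1.784.
Exposure is unchanged when dose changes in proportion to clearance. New dose = 40 mg × 1.784 = 71 mg.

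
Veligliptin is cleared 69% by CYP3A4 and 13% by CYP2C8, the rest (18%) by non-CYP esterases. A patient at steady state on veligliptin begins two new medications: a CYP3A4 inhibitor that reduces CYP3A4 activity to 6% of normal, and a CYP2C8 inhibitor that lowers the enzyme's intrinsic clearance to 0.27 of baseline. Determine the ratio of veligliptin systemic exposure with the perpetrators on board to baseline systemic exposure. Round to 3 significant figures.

3.90

The CYP3A4 pathway (69% of clearance) is reduced to 0.06× activity: 0.69 × 0.06 = 0.0414.
The CYP2C8 pathway (13% of clearance) is reduced to 0.27× activity: 0.13 × 0.27 = 0.0351.
The remaining 18% of clearance is unaffected.
New clearance relative to baseline: 0.0414 + 0.0351 + 0.18 = 0.2565.
Systemic exposure ∝ 1/CL: fold-change = 1 / 0.2565 = 3.90.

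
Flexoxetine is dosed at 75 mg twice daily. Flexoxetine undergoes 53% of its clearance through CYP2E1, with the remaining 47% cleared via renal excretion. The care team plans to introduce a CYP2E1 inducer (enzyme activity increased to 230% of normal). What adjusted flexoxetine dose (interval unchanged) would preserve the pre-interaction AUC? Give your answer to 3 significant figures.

127 mg

CYP2E1: 0.53 × 2.3 = 1.219
Other: 0.47 (unchanged)
New clearance relative to baseline: 1.219 + 0.47 = 1.689.
To maintain the same steady-state level, dose must scale with clearance: new dose = 75 × 1.689 = 127 mg.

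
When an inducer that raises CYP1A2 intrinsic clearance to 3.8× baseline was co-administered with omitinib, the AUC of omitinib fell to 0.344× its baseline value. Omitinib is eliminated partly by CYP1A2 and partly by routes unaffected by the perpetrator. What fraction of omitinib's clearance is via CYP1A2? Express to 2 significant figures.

0.68

Write x for the fraction cleared via CYP1A2. The observed AUC change means clearance rose to 1/0.344 = 2.907 of baseline.
Only the CYP1A2 route changed, so 2.907 = x·3.8 + (1 − x), giving x = 0.68.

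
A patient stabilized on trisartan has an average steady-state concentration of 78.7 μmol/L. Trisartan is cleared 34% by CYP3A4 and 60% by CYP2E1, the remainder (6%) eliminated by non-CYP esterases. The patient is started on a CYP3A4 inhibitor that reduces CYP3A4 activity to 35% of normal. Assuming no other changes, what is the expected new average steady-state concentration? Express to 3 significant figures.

101 μmol/L

CYP3A4: 0.34 × 0.35 = 0.119
CYP2E1: 0.6 (unchanged)
Other: 0.06 (unchanged)
CL_new/CL_old = 0.119 + 0.6 + 0.06 = 0.779.
With dosing unchanged, average steady-state concentration scales as 1/CL: 78.7 / 0.779 = 101 μmol/L.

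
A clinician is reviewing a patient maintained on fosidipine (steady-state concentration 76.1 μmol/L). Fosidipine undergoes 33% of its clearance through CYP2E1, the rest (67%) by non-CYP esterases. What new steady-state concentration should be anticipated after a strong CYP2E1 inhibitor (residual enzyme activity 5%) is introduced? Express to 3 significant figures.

111 μmol/L

The CYP2E1 pathway (33% of clearance) is reduced to 0.05× activity: 0.33 × 0.05 = 0.0165.
The remaining 67% of clearance is unaffected.
New clearance relative to baseline: 0.0165 + 0.67 = 0.6865.
New steady-state concentration = baseline ÷ relative clearance = 76.1 / 0.6865 = 111 μmol/L.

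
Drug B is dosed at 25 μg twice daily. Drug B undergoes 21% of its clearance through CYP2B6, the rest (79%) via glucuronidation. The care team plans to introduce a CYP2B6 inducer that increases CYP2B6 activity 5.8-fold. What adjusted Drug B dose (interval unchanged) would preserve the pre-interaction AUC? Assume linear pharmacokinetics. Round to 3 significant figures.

50.2 μg

The CYP2B6 pathway (21% of clearance) rises to 5.8× activity: 0.21 × 5.8 = 1.218.
The remaining 79% of clearance is unaffected.
New clearance relative to baseline: 1.218 + 0.79 = 2.008.
To maintain the same steady-state level, dose must scale with clearance: new dose = 25 × 2.008 = 50.2 μg.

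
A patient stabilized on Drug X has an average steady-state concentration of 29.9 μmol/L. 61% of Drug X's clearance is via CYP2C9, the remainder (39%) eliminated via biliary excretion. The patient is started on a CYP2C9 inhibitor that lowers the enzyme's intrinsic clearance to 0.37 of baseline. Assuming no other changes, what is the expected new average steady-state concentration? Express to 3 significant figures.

The CYP2C9 pathway (61% of clearance) falls to 0.37× activity: 0.61 × 0.37 = 0.2257.
The remaining 39% of clearance is unaffected.
CL_new/CL_old = 0.2257 + 0.39 = 0.6157.
With dosing unchanged, average steady-state concentration scales as 1/CL: 29.9 / 0.6157 = 48.6 μmol/L.

48.6 μmol/L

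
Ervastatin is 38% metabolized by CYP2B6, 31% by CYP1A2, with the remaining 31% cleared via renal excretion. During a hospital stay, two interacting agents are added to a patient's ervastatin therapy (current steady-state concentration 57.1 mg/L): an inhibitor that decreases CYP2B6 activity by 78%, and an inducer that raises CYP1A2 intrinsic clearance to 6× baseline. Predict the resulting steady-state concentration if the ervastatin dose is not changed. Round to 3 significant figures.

The CYP2B6 pathway (38% of clearance) drops to 0.22× activity: 0.38 × 0.22 = 0.0836.
The CYP1A2 pathway (31% of clearance) is boosted to 6× activity: 0.31 × 6 = 1.86.
The remaining 31% of clearance is unaffected.
Relative clearance = 0.0836 + 1.86 + 0.31 = 2.2536.
Dividing the baseline by the relative clearance: 57.1 / 2.2536 = 25.3 mg/L.

25.3 mg/L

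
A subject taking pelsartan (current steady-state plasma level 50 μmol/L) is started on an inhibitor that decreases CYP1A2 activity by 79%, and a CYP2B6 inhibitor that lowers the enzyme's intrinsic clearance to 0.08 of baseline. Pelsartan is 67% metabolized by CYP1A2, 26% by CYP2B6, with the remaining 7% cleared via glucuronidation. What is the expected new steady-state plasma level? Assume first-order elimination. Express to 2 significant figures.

The CYP1A2 pathway (67% of clearance) is reduced to 0.21× activity: 0.67 × 0.21 = 0.1407.
The CYP2B6 pathway (26% of clearance) is reduced to 0.08× activity: 0.26 × 0.08 = 0.0208.
The remaining 7% of clearance is unaffected.
Relative clearance = 0.1407 + 0.0208 + 0.07 = 0.2315.
Steady-state plasma level ∝ 1/CL: new value = 50 / 0.2315 = 2.2 × 10² μmol/L.

2.2 × 10² μmol/L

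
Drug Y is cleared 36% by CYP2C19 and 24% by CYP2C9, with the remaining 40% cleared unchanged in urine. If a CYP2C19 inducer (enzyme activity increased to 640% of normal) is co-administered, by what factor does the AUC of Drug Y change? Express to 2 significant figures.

0.34

The CYP2C19 pathway (36% of clearance) increases to 6.4× activity: 0.36 × 6.4 = 2.304.
CYP2C9 (24%) and the residual 40% are unaffected.
CL_new/CL_old = 2.304 + 0.24 + 0.4 = 2.944.
Since AUC ∝ 1/CL, the ratio is 1 / 2.944 = 0.34.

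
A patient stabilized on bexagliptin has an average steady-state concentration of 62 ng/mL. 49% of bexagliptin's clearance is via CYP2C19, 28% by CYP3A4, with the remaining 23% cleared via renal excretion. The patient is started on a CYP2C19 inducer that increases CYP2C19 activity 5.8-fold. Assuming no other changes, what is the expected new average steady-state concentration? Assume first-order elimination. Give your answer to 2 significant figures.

The CYP2C19 pathway (49% of clearance) rises to 5.8× activity: 0.49 × 5.8 = 2.842.
CYP3A4 (28%) and the residual 23% are unaffected.
New clearance relative to baseline: 2.842 + 0.28 + 0.23 = 3.352.
New average steady-state concentration = baseline ÷ relative clearance = 62 / 3.352 = 18 ng/mL.

18 ng/mL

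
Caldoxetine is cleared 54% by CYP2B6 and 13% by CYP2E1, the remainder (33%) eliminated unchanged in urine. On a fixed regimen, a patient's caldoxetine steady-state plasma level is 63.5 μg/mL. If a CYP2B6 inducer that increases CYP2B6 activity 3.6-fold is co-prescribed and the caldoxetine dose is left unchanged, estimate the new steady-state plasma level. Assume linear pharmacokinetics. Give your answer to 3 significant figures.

The CYP2B6 pathway (54% of clearance) rises to 3.6× activity: 0.54 × 3.6 = 1.944.
CYP2E1 (13%) and the residual 33% are unaffected.
Relative clearance = 1.944 + 0.13 + 0.33 = 2.404.
New steady-state plasma level = baseline ÷ relative clearance = 63.5 / 2.404 = 26.4 μg/mL.

26.4 μg/mL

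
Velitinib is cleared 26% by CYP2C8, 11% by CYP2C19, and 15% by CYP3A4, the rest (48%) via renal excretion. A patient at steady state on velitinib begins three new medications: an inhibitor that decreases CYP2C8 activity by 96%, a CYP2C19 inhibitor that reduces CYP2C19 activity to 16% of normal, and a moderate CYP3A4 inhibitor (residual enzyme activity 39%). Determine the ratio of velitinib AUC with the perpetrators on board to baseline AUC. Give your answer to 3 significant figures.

1.77

The CYP2C8 pathway (26% of clearance) falls to 0.04× activity: 0.26 × 0.04 = 0.0104.
The CYP2C19 pathway (11% of clearance) is reduced to 0.16× activity: 0.11 × 0.16 = 0.0176.
The CYP3A4 pathway (15% of clearance) is reduced to 0.39× activity: 0.15 × 0.39 = 0.0585.
Non-CYP routes (48%) are unchanged.
New clearance relative to baseline: 0.0104 + 0.0176 + 0.0585 + 0.48 = 0.5665.
AUC ∝ 1/CL: fold-change = 1 / 0.5665 = 1.77.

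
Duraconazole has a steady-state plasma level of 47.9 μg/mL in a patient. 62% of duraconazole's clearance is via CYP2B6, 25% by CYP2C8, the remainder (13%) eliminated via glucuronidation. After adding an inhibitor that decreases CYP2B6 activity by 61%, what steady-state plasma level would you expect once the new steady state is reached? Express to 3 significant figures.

77.0 μg/mL

The CYP2B6 pathway (62% of clearance) falls to 0.39× activity: 0.62 × 0.39 = 0.2418.
CYP2C8 (25%) and the residual 13% are unaffected.
Relative clearance = 0.2418 + 0.25 + 0.13 = 0.6218.
New steady-state plasma level = baseline ÷ relative clearance = 47.9 / 0.6218 = 77.0 μg/mL.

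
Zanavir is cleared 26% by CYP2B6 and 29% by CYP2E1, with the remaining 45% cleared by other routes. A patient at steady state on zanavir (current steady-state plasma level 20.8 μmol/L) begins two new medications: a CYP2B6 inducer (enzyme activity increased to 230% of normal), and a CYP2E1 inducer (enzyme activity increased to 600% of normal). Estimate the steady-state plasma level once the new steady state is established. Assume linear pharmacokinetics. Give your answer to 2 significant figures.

7.5 μmol/L

The CYP2B6 pathway (26% of clearance) is boosted to 2.3× activity: 0.26 × 2.3 = 0.598.
The CYP2E1 pathway (29% of clearance) is boosted to 6× activity: 0.29 × 6 = 1.74.
The remaining 45% of clearance is unaffected.
CL_new/CL_old = 0.598 + 1.74 + 0.45 = 2.788.
Steady-state plasma level ∝ 1/CL: new value = 20.8 / 2.788 = 7.5 μmol/L.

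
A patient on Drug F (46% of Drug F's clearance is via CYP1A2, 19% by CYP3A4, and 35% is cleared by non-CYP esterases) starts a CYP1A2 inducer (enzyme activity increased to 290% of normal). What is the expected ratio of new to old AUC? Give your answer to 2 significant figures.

CYP1A2: 0.46 × 2.9 = 1.334
CYP3A4: 0.19 (unchanged)
Other: 0.35 (unchanged)
New clearance relative to baseline: 1.334 + 0.19 + 0.35 = 1.874.
Since AUC ∝ 1/CL, the ratio is 1 / 1.874 = 0.53.

0.53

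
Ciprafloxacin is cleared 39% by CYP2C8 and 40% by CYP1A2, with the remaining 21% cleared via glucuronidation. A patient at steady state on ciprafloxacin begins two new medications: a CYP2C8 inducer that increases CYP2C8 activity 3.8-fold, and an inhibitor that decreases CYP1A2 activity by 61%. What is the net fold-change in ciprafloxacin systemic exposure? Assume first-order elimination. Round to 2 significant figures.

0.54

The CYP2C8 pathway (39% of clearance) increases to 3.8× activity: 0.39 × 3.8 = 1.482.
The CYP1A2 pathway (40% of clearance) is reduced to 0.39× activity: 0.4 × 0.39 = 0.156.
The remaining 21% of clearance is unaffected.
Relative clearance = 1.482 + 0.156 + 0.21 = 1.848.
Systemic exposure ∝ 1/CL: fold-change = 1 / 1.848 = 0.54.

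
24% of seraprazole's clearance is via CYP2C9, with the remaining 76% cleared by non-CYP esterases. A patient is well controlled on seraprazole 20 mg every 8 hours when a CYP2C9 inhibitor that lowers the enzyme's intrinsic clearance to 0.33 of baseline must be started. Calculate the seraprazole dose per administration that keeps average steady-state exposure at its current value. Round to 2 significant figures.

The CYP2C9 pathway (24% of clearance) falls to 0.33× activity: 0.24 × 0.33 = 0.0792.
The remaining 76% of clearance is unaffected.
CL_new/CL_old = 0.0792 + 0.76 = 0.8392.
Css,avg = (dose rate)/CL, so holding Css fixed requires dose ∝ CL: 20 × 0.8392 = 17 mg.

17 mg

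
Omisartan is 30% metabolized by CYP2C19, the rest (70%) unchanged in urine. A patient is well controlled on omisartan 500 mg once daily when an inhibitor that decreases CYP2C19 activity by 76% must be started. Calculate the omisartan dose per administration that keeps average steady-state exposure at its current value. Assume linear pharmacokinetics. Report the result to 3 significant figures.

The CYP2C19 pathway (30% of clearance) drops to 0.24× activity: 0.3 × 0.24 = 0.072.
The remaining 70% of clearance is unaffected.
Relative clearance = 0.072 + 0.7 = 0.772.
Css,avg = (dose rate)/CL, so holding Css fixed requires dose ∝ CL: 500 × 0.772 = 386 mg.

386 mg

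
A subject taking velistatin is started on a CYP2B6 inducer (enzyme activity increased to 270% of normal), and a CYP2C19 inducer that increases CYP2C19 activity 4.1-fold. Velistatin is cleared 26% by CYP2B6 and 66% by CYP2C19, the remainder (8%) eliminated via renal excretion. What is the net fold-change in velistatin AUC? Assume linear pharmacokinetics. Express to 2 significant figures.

0.29

The CYP2B6 pathway (26% of clearance) increases to 2.7× activity: 0.26 × 2.7 = 0.702.
The CYP2C19 pathway (66% of clearance) rises to 4.1× activity: 0.66 × 4.1 = 2.706.
Non-CYP routes (8%) are unchanged.
New clearance relative to baseline: 0.702 + 2.706 + 0.08 = 3.488.
Net AUC ratio = 1 / 3.488 = 0.29.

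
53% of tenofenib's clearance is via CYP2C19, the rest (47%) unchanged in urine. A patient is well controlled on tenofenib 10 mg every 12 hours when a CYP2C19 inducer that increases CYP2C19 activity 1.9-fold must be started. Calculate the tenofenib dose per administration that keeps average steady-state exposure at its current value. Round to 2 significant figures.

The CYP2C19 pathway (53% of clearance) increases to 1.9× activity: 0.53 × 1.9 = 1.007.
Non-CYP routes (47%) are unchanged.
New clearance relative to baseline: 1.007 + 0.47 = 1.477.
Css,avg = (dose rate)/CL, so holding Css fixed requires dose ∝ CL: 10 × 1.477 = 15 mg.

15 mg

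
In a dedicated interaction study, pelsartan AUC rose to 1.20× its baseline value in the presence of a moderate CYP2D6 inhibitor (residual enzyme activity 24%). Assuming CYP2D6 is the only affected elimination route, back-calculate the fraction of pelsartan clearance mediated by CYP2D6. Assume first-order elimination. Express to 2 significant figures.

Let fm be the CYP2D6 fraction. New clearance relative to baseline = fm × 0.24 + (1 − fm).
AUC ratio = 1 / (new CL fraction), so new CL fraction = 1 / 1.20 = 0.8333.
fm × 0.24 + 1 − fm = 0.8333  ⇒  fm × (0.24 − 1) = −0.1667  ⇒  fm = 0.22.

0.22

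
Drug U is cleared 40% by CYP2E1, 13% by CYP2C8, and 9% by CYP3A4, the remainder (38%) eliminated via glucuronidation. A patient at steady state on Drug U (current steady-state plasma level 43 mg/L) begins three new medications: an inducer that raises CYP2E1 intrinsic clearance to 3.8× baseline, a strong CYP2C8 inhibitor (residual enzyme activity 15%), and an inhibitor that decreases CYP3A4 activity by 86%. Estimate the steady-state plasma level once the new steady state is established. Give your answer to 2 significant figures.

The CYP2E1 pathway (40% of clearance) rises to 3.8× activity: 0.4 × 3.8 = 1.52.
The CYP2C8 pathway (13% of clearance) is reduced to 0.15× activity: 0.13 × 0.15 = 0.0195.
The CYP3A4 pathway (9% of clearance) drops to 0.14× activity: 0.09 × 0.14 = 0.0126.
Non-CYP routes (38%) are unchanged.
New clearance relative to baseline: 1.52 + 0.0195 + 0.0126 + 0.38 = 1.9321.
Dividing the baseline by the relative clearance: 43 / 1.9321 = 22 mg/L.

22 mg/L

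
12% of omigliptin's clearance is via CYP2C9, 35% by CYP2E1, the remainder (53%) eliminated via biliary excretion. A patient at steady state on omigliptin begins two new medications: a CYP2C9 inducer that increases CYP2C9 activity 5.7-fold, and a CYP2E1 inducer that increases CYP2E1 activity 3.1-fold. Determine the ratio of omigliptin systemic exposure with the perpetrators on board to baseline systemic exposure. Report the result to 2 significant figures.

0.43

CYP2C9: 0.12 × 5.7 = 0.684
CYP2E1: 0.35 × 3.1 = 1.085
Other: 0.53 (unchanged)
Relative clearance = 0.684 + 1.085 + 0.53 = 2.299.
Systemic exposure ∝ 1/CL: fold-change = 1 / 2.299 = 0.43.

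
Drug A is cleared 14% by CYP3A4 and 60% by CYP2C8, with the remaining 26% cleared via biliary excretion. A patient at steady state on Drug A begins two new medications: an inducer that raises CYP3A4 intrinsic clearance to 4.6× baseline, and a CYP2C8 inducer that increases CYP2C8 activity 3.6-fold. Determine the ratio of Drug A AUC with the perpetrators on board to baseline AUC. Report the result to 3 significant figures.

0.326

The CYP3A4 pathway (14% of clearance) rises to 4.6× activity: 0.14 × 4.6 = 0.644.
The CYP2C8 pathway (60% of clearance) rises to 3.6× activity: 0.6 × 3.6 = 2.16.
Non-CYP routes (26%) are unchanged.
Relative clearance = 0.644 + 2.16 + 0.26 = 3.064.
AUC ∝ 1/CL: fold-change = 1 / 3.064 = 0.326.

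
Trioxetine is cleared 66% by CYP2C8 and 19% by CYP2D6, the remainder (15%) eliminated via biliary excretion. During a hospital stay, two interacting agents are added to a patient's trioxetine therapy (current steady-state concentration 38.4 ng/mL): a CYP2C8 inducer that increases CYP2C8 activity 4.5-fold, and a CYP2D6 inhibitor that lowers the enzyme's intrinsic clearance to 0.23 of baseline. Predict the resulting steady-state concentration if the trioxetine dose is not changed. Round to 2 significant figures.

12 ng/mL

The CYP2C8 pathway (66% of clearance) is boosted to 4.5× activity: 0.66 × 4.5 = 2.97.
The CYP2D6 pathway (19% of clearance) drops to 0.23× activity: 0.19 × 0.23 = 0.0437.
Non-CYP routes (15%) are unchanged.
New clearance relative to baseline: 2.97 + 0.0437 + 0.15 = 3.1637.
New steady-state concentration = 38.4 / 3.1637 = 12 ng/mL (concentration scales inversely with clearance).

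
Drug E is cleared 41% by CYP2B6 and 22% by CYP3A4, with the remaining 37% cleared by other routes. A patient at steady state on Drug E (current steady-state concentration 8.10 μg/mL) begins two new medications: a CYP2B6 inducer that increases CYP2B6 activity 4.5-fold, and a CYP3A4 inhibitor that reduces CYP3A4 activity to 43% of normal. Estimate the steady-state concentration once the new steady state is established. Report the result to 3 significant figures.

3.51 μg/mL

CYP2B6: 0.41 × 4.5 = 1.845
CYP3A4: 0.22 × 0.43 = 0.0946
Other: 0.37 (unchanged)
New clearance relative to baseline: 1.845 + 0.0946 + 0.37 = 2.3096.
Dividing the baseline by the relative clearance: 8.10 / 2.3096 = 3.51 μg/mL.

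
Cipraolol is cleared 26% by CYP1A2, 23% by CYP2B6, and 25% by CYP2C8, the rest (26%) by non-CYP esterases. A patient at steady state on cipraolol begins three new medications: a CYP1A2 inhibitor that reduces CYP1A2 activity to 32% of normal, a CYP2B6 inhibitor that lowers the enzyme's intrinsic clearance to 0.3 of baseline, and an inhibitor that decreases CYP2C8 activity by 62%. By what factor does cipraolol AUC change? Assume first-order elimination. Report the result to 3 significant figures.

The CYP1A2 pathway (26% of clearance) is reduced to 0.32× activity: 0.26 × 0.32 = 0.0832.
The CYP2B6 pathway (23% of clearance) falls to 0.3× activity: 0.23 × 0.3 = 0.069.
The CYP2C8 pathway (25% of clearance) drops to 0.38× activity: 0.25 × 0.38 = 0.095.
Non-CYP routes (26%) are unchanged.
New clearance relative to baseline: 0.0832 + 0.069 + 0.095 + 0.26 = 0.5072.
AUC ∝ 1/CL: fold-change = 1 / 0.5072 = 1.97.

1.97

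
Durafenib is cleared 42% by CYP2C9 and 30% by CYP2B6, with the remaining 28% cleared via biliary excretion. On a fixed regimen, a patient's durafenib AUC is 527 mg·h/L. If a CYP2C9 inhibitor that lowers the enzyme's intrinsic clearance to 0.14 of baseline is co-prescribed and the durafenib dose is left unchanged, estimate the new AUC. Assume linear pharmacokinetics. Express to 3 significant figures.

825 mg·h/L

The CYP2C9 pathway (42% of clearance) drops to 0.14× activity: 0.42 × 0.14 = 0.0588.
CYP2B6 (30%) and the residual 28% are unaffected.
CL_new/CL_old = 0.0588 + 0.3 + 0.28 = 0.6388.
New AUC = baseline ÷ relative clearance = 527 / 0.6388 = 825 mg·h/L.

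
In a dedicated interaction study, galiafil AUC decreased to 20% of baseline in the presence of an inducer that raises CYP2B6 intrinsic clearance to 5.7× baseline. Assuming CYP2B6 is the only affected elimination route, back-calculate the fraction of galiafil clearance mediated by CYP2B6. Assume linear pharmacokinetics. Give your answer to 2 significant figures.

Call the CYP2B6 fraction fm. After the interaction, CL_new/CL_old = fm × 5.7 + (1 − fm).
AUC ratio = 1 / (new CL fraction), so new CL fraction = 1 / 0.200 = 5.
fm × 5.7 + 1 − fm = 5  ⇒  fm × (5.7 − 1) = 4  ⇒  fm = 0.85.

0.85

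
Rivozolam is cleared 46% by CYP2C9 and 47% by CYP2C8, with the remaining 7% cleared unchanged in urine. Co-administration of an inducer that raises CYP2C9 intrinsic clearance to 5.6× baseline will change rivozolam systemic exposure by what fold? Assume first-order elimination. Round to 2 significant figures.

0.32

CYP2C9: 0.46 × 5.6 = 2.576
CYP2C8: 0.47 (unchanged)
Other: 0.07 (unchanged)
Relative clearance = 2.576 + 0.47 + 0.07 = 3.116.
Systemic exposure is inversely proportional to clearance, so the fold-change is 1 / 3.116 = 0.32.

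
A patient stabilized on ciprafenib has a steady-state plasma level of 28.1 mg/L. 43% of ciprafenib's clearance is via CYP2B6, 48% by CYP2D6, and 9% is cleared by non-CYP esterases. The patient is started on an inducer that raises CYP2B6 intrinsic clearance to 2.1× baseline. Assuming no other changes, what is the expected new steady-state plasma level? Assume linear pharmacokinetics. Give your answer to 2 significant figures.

19 mg/L

The CYP2B6 pathway (43% of clearance) is boosted to 2.1× activity: 0.43 × 2.1 = 0.903.
CYP2D6 (48%) and the residual 9% are unaffected.
CL_new/CL_old = 0.903 + 0.48 + 0.09 = 1.473.
With dosing unchanged, steady-state plasma level scales as 1/CL: 28.1 / 1.473 = 19 mg/L.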